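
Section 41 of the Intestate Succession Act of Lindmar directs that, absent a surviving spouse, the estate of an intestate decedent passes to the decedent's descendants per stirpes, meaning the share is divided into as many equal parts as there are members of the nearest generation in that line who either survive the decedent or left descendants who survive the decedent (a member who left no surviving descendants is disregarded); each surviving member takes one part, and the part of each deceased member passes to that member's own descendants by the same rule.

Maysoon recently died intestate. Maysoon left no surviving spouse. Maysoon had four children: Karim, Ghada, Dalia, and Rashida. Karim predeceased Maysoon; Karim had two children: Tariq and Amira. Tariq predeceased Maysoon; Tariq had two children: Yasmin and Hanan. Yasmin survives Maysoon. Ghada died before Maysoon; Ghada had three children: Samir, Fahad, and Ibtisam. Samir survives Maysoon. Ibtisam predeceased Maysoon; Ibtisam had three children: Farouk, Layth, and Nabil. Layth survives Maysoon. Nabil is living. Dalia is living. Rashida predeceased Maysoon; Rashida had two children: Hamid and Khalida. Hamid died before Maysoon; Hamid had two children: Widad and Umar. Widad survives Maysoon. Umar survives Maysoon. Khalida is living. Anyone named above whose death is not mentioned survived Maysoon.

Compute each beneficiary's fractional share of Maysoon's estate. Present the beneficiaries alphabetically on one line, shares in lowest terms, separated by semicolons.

There is no surviving spouse, so the entire estate passes to Maysoon's descendants per stirpes.
The estate is divided into 4 equal shares of 1/4 among Karim, Ghada, Dalia, Rashida.
Karim predeceased; the 1/4 allotted to Karim's branch passes to Karim's issue by representation.
The 1/4 is divided into 2 equal shares of 1/8 among Tariq, Amira.
Tariq predeceased; the 1/8 allotted to Tariq's branch passes to Tariq's issue by representation.
The 1/8 is divided into 2 equal shares of 1/16 among Yasmin, Hanan.
Yasmin is living and takes 1/16.
Hanan is living and takes 1/16.
Amira is living and takes 1/8.
Ghada predeceased; the 1/4 allotted to Ghada's branch passes to Ghada's issue by representation.
The 1/4 is divided into 3 equal shares of 1/12 among Samir, Fahad, Ibtisam.
Samir is living and takes 1/12.
Fahad is living and takes 1/12.
Ibtisam predeceased; the 1/12 allotted to Ibtisam's branch passes to Ibtisam's issue by representation.
The 1/12 is divided into 3 equal shares of 1/36 among Farouk, Layth, Nabil.
Farouk is living and takes 1/36.
Layth is living and takes 1/36.
Nabil is living and takes 1/36.
Dalia is living and takes 1/4.
Rashida predeceased; the 1/4 allotted to Rashida's branch passes to Rashida's issue by representation.
The 1/4 is divided into 2 equal shares of 1/8 among Hamid, Khalida.
Hamid predeceased; the 1/8 allotted to Hamid's branch passes to Hamid's issue by representation.
The 1/8 is divided into 2 equal shares of 1/16 among Widad, Umar.
Widad is living and takes 1/16.
Umar is living and takes 1/16.
Khalida is living and takes 1/8.

Amira 1/8; Dalia 1/4; Fahad 1/12; Farouk 1/36; Hanan 1/16; Khalida 1/8; Layth 1/36; Nabil 1/36; Samir 1/12; Umar 1/16; Widad 1/16; Yasmin 1/16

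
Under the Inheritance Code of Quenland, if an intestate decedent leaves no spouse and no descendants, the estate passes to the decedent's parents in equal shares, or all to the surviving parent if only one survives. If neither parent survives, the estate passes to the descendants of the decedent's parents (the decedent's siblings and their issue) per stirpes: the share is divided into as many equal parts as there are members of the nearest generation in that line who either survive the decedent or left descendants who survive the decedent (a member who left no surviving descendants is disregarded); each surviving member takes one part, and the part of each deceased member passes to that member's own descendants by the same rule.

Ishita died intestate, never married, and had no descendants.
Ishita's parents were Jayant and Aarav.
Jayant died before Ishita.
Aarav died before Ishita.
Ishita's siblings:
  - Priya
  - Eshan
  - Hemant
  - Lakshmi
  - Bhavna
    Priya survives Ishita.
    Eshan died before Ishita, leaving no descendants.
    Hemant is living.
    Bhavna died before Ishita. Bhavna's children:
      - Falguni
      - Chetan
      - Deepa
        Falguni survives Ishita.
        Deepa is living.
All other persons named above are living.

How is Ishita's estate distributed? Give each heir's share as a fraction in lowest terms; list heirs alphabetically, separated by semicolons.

Neither parent survives and there are no descendants, so the estate passes to Ishita's siblings and their issue per stirpes.
Eshan left no surviving issue, so that branch lapses and is disregarded.
The estate is divided into 4 equal shares of 1/4 among Priya, Hemant, Lakshmi, Bhavna.
Priya is living and takes 1/4.
Hemant is living and takes 1/4.
Lakshmi is living and takes 1/4.
Bhavna predeceased; the 1/4 allotted to Bhavna's branch passes to Bhavna's issue by representation.
The 1/4 is divided into 3 equal shares of 1/12 among Falguni, Chetan, Deepa.
Falguni is living and takes 1/12.
Chetan is living and takes 1/12.
Deepa is living and takes 1/12.

Chetan 1/12; Deepa 1/12; Falguni 1/12; Hemant 1/4; Lakshmi 1/4; Priya 1/4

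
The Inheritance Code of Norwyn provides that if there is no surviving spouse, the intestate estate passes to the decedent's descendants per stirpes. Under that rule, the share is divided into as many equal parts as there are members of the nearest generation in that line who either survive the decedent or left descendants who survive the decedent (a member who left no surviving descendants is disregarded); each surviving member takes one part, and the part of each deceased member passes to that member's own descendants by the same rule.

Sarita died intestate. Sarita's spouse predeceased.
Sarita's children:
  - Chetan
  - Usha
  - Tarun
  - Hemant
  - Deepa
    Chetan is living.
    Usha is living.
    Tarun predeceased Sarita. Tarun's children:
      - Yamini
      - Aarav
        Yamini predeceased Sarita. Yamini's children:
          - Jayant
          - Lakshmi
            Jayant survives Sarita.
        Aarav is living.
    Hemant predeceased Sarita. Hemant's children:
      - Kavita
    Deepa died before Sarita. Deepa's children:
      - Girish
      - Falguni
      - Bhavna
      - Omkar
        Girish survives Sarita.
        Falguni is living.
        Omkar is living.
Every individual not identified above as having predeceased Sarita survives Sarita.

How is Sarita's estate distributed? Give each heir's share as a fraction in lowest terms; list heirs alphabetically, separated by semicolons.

Aarav 1/10; Bhavna 1/20; Chetan 1/5; Falguni 1/20; Girish 1/20; Jayant 1/20; Kavita 1/5; Lakshmi 1/20; Omkar 1/20; Usha 1/5

There is no surviving spouse, so the entire estate passes to Sarita's descendants per stirpes.
The estate is divided into 5 equal shares of 1/5 among Chetan, Usha, Tarun, Hemant, Deepa.
Chetan is living and takes 1/5.
Usha is living and takes 1/5.
Tarun predeceased; the 1/5 allotted to Tarun's branch passes to Tarun's issue by representation.
The 1/5 is divided into 2 equal shares of 1/10 among Yamini, Aarav.
Yamini predeceased; the 1/10 allotted to Yamini's branch passes to Yamini's issue by representation.
The 1/10 is divided into 2 equal shares of 1/20 among Jayant, Lakshmi.
Jayant is living and takes 1/20.
Lakshmi is living and takes 1/20.
Aarav is living and takes 1/10.
Hemant predeceased; the 1/5 allotted to Hemant's branch passes to Hemant's issue by representation.
Kavita is the sole taker at this level and receives the full 1/5.
Deepa predeceased; the 1/5 allotted to Deepa's branch passes to Deepa's issue by representation.
The 1/5 is divided into 4 equal shares of 1/20 among Girish, Falguni, Bhavna, Omkar.
Girish is living and takes 1/20.
Falguni is living and takes 1/20.
Bhavna is living and takes 1/20.
Omkar is living and takes 1/20.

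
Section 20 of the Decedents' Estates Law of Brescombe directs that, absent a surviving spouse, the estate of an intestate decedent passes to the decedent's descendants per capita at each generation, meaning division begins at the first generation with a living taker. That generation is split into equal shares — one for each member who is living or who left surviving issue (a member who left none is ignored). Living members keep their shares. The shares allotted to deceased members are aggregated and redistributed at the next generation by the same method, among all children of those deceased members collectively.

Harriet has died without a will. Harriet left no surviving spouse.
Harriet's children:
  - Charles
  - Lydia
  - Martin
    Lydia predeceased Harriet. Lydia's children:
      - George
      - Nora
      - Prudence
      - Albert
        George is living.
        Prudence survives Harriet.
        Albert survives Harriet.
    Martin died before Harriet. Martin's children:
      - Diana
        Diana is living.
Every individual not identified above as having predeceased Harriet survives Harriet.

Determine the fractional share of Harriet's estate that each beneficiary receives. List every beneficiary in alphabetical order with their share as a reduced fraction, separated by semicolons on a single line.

Albert 2/15; Charles 1/3; Diana 2/15; George 2/15; Nora 2/15; Prudence 2/15

There is no surviving spouse, so the entire estate passes to Harriet's descendants per capita at each generation.
At generation 1 (Charles, Lydia, Martin) there are 3 shares of (1)/3 = 1/3 each.
Living: Charles — each takes 1/3.
Deceased: Lydia and Martin. Their combined 2/3 is pooled and carried to generation 2.
At generation 2 (George, Nora, Prudence, Albert, Diana) there are 5 shares of (2/3)/5 = 2/15 each.
Living: George, Nora, Prudence, Albert, and Diana — each takes 2/15.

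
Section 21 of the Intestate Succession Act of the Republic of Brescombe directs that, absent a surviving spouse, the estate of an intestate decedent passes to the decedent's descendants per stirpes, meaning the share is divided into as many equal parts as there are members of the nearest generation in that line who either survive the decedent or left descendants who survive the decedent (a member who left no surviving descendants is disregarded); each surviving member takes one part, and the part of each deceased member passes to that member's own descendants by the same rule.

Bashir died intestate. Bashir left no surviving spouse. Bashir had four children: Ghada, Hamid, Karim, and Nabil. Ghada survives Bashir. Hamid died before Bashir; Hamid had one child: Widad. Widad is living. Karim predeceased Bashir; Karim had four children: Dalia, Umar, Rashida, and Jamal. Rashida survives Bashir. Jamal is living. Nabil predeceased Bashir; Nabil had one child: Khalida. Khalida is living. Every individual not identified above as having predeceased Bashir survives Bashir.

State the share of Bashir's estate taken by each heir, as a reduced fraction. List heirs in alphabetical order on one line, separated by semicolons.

There is no surviving spouse, so the entire estate passes to Bashir's descendants per stirpes.
The estate is divided into 4 equal shares of 1/4 among Ghada, Hamid, Karim, Nabil.
Ghada is living and takes 1/4.
Hamid predeceased; the 1/4 allotted to Hamid's branch passes to Hamid's issue by representation.
Widad is the sole taker at this level and receives the full 1/4.
Karim predeceased; the 1/4 allotted to Karim's branch passes to Karim's issue by representation.
The 1/4 is divided into 4 equal shares of 1/16 among Dalia, Umar, Rashida, Jamal.
Dalia is living and takes 1/16.
Umar is living and takes 1/16.
Rashida is living and takes 1/16.
Jamal is living and takes 1/16.
Nabil predeceased; the 1/4 allotted to Nabil's branch passes to Nabil's issue by representation.
Khalida is the sole taker at this level and receives the full 1/4.

Dalia 1/16; Ghada 1/4; Jamal 1/16; Khalida 1/4; Rashida 1/16; Umar 1/16; Widad 1/4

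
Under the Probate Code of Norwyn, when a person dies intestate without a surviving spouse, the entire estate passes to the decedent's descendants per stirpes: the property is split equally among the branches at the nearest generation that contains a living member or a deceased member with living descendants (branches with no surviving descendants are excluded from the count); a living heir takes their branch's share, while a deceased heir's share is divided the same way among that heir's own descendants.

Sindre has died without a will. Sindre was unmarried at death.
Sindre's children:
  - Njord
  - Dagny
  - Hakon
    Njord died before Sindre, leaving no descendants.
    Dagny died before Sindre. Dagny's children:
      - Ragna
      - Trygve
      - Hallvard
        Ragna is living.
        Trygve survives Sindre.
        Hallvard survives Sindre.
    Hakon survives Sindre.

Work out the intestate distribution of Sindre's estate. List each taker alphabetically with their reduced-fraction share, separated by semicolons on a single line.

There is no surviving spouse, so the entire estate passes to Sindre's descendants per stirpes.
Njord left no surviving issue, so that branch lapses and is disregarded.
The estate is divided into 2 equal shares of 1/2 among Dagny, Hakon.
Dagny predeceased; the 1/2 allotted to Dagny's branch passes to Dagny's issue by representation.
The 1/2 is divided into 3 equal shares of 1/6 among Ragna, Trygve, Hallvard.
Ragna is living and takes 1/6.
Trygve is living and takes 1/6.
Hallvard is living and takes 1/6.
Hakon is living and takes 1/2.

Hakon 1/2; Hallvard 1/6; Ragna 1/6; Trygve 1/6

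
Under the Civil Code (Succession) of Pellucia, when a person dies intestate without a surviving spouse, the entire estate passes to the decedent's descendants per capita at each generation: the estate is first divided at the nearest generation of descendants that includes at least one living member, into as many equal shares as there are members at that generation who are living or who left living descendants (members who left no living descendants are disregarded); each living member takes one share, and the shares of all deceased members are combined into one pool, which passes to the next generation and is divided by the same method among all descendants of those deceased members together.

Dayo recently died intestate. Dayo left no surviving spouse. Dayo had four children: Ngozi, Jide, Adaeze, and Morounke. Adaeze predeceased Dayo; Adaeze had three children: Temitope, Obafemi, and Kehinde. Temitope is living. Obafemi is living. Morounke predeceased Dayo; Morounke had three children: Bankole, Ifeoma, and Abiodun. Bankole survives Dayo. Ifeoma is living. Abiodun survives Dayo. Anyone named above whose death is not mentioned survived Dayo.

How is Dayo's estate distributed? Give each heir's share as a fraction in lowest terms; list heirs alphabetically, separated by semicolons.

There is no surviving spouse, so the entire estate passes to Dayo's descendants per capita at each generation.
At generation 1 (Ngozi, Jide, Adaeze, Morounke) there are 4 shares of (1)/4 = 1/4 each.
Living: Ngozi and Jide — each takes 1/4.
Deceased: Adaeze and Morounke. Their combined 1/2 is pooled and carried to generation 2.
At generation 2 (Temitope, Obafemi, Kehinde, Bankole, Ifeoma, Abiodun) there are 6 shares of (1/2)/6 = 1/12 each.
Living: Temitope, Obafemi, Kehinde, Bankole, Ifeoma, and Abiodun — each takes 1/12.

Abiodun 1/12; Bankole 1/12; Ifeoma 1/12; Jide 1/4; Kehinde 1/12; Ngozi 1/4; Obafemi 1/12; Temitope 1/12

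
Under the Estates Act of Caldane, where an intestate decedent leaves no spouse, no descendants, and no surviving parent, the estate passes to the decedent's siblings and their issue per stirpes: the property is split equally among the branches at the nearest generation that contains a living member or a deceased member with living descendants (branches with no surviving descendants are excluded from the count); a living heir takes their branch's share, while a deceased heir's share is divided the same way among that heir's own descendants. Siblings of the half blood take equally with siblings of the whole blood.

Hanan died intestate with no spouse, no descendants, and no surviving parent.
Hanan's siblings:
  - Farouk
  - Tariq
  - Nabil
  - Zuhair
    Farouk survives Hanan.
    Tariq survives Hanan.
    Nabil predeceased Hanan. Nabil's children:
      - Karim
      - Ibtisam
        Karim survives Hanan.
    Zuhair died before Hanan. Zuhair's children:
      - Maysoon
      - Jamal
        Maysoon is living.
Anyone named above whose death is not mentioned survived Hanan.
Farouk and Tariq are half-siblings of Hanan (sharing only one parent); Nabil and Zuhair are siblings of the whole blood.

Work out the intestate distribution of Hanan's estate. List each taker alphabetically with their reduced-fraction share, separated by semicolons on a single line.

No spouse, descendants, or parent survives, so the estate passes to Hanan's siblings per stirpes.
Half-blood and whole-blood siblings take equally under the stated rule.
The estate is divided into 4 equal shares of 1/4 among Farouk, Tariq, Nabil, Zuhair.
Farouk is living and takes 1/4.
Tariq is living and takes 1/4.
Nabil predeceased; the 1/4 allotted to Nabil's branch passes to Nabil's issue by representation.
The 1/4 is divided into 2 equal shares of 1/8 among Karim, Ibtisam.
Karim is living and takes 1/8.
Ibtisam is living and takes 1/8.
Zuhair predeceased; the 1/4 allotted to Zuhair's branch passes to Zuhair's issue by representation.
The 1/4 is divided into 2 equal shares of 1/8 among Maysoon, Jamal.
Maysoon is living and takes 1/8.
Jamal is living and takes 1/8.

Farouk 1/4; Ibtisam 1/8; Jamal 1/8; Karim 1/8; Maysoon 1/8; Tariq 1/4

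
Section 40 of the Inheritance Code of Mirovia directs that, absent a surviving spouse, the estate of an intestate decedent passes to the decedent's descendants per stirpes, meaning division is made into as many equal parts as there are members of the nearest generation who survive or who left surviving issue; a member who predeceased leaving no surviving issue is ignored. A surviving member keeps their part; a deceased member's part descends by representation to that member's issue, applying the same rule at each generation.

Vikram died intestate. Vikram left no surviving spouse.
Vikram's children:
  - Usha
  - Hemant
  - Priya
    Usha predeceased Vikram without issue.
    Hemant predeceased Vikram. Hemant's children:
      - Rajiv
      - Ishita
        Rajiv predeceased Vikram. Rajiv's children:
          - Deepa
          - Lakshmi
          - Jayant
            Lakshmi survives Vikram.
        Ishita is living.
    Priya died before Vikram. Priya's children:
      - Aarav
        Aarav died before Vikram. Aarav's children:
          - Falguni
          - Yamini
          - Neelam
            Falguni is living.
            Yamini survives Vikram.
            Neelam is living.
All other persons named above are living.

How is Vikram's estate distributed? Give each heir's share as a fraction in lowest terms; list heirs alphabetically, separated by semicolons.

Deepa 1/12; Falguni 1/6; Ishita 1/4; Jayant 1/12; Lakshmi 1/12; Neelam 1/6; Yamini 1/6

There is no surviving spouse, so the entire estate passes to Vikram's descendants per stirpes.
Usha left no surviving issue, so that branch lapses and is disregarded.
The estate is divided into 2 equal shares of 1/2 among Hemant, Priya.
Hemant predeceased; the 1/2 allotted to Hemant's branch passes to Hemant's issue by representation.
The 1/2 is divided into 2 equal shares of 1/4 among Rajiv, Ishita.
Rajiv predeceased; the 1/4 allotted to Rajiv's branch passes to Rajiv's issue by representation.
The 1/4 is divided into 3 equal shares of 1/12 among Deepa, Lakshmi, Jayant.
Deepa is living and takes 1/12.
Lakshmi is living and takes 1/12.
Jayant is living and takes 1/12.
Ishita is living and takes 1/4.
Priya predeceased; the 1/2 allotted to Priya's branch passes to Priya's issue by representation.
Aarav's line is the sole branch at this level, so the full 1/2 passes to Aarav's issue by representation.
The 1/2 is divided into 3 equal shares of 1/6 among Falguni, Yamini, Neelam.
Falguni is living and takes 1/6.
Yamini is living and takes 1/6.
Neelam is living and takes 1/6.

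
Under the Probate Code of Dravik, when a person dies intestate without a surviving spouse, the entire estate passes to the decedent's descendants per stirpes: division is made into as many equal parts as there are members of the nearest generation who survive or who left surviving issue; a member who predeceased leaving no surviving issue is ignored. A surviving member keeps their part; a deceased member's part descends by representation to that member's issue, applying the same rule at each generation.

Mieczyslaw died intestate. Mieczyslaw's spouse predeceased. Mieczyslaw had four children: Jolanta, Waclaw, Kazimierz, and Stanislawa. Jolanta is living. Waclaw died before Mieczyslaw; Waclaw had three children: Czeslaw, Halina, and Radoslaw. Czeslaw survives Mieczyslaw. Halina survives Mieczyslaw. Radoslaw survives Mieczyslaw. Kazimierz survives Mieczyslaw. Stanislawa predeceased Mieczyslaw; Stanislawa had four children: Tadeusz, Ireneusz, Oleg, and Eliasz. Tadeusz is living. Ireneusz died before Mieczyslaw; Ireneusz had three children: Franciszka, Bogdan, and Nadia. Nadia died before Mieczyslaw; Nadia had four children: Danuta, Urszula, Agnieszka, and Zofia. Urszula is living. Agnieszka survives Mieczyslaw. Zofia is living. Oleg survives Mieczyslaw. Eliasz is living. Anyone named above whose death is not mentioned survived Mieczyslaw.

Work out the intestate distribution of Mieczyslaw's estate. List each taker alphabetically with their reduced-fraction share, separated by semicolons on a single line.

There is no surviving spouse, so the entire estate passes to Mieczyslaw's descendants per stirpes.
The estate is divided into 4 equal shares of 1/4 among Jolanta, Waclaw, Kazimierz, Stanislawa.
Jolanta is living and takes 1/4.
Waclaw predeceased; the 1/4 allotted to Waclaw's branch passes to Waclaw's issue by representation.
The 1/4 is divided into 3 equal shares of 1/12 among Czeslaw, Halina, Radoslaw.
Czeslaw is living and takes 1/12.
Halina is living and takes 1/12.
Radoslaw is living and takes 1/12.
Kazimierz is living and takes 1/4.
Stanislawa predeceased; the 1/4 allotted to Stanislawa's branch passes to Stanislawa's issue by representation.
The 1/4 is divided into 4 equal shares of 1/16 among Tadeusz, Ireneusz, Oleg, Eliasz.
Tadeusz is living and takes 1/16.
Ireneusz predeceased; the 1/16 allotted to Ireneusz's branch passes to Ireneusz's issue by representation.
The 1/16 is divided into 3 equal shares of 1/48 among Franciszka, Bogdan, Nadia.
Franciszka is living and takes 1/48.
Bogdan is living and takes 1/48.
Nadia predeceased; the 1/48 allotted to Nadia's branch passes to Nadia's issue by representation.
The 1/48 is divided into 4 equal shares of 1/192 among Danuta, Urszula, Agnieszka, Zofia.
Danuta is living and takes 1/192.
Urszula is living and takes 1/192.
Agnieszka is living and takes 1/192.
Zofia is living and takes 1/192.
Oleg is living and takes 1/16.
Eliasz is living and takes 1/16.

Agnieszka 1/192; Bogdan 1/48; Czeslaw 1/12; Danuta 1/192; Eliasz 1/16; Franciszka 1/48; Halina 1/12; Jolanta 1/4; Kazimierz 1/4; Oleg 1/16; Radoslaw 1/12; Tadeusz 1/16; Urszula 1/192; Zofia 1/192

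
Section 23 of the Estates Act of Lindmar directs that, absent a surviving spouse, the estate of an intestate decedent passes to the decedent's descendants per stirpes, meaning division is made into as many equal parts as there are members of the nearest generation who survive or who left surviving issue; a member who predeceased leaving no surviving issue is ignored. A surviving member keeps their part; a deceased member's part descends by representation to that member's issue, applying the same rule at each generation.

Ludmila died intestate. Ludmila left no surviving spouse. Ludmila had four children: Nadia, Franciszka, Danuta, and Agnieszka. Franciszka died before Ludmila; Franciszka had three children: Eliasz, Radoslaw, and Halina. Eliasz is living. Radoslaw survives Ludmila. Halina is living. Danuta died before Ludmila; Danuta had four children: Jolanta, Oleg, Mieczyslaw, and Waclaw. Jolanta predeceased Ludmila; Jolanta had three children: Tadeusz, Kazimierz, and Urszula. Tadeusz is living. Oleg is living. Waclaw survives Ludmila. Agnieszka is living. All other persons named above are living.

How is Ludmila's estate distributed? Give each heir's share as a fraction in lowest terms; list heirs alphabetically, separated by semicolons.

There is no surviving spouse, so the entire estate passes to Ludmila's descendants per stirpes.
The estate is divided into 4 equal shares of 1/4 among Nadia, Franciszka, Danuta, Agnieszka.
Nadia is living and takes 1/4.
Franciszka predeceased; the 1/4 allotted to Franciszka's branch passes to Franciszka's issue by representation.
The 1/4 is divided into 3 equal shares of 1/12 among Eliasz, Radoslaw, Halina.
Eliasz is living and takes 1/12.
Radoslaw is living and takes 1/12.
Halina is living and takes 1/12.
Danuta predeceased; the 1/4 allotted to Danuta's branch passes to Danuta's issue by representation.
The 1/4 is divided into 4 equal shares of 1/16 among Jolanta, Oleg, Mieczyslaw, Waclaw.
Jolanta predeceased; the 1/16 allotted to Jolanta's branch passes to Jolanta's issue by representation.
The 1/16 is divided into 3 equal shares of 1/48 among Tadeusz, Kazimierz, Urszula.
Tadeusz is living and takes 1/48.
Kazimierz is living and takes 1/48.
Urszula is living and takes 1/48.
Oleg is living and takes 1/16.
Mieczyslaw is living and takes 1/16.
Waclaw is living and takes 1/16.
Agnieszka is living and takes 1/4.

Agnieszka 1/4; Eliasz 1/12; Halina 1/12; Kazimierz 1/48; Mieczyslaw 1/16; Nadia 1/4; Oleg 1/16; Radoslaw 1/12; Tadeusz 1/48; Urszula 1/48; Waclaw 1/16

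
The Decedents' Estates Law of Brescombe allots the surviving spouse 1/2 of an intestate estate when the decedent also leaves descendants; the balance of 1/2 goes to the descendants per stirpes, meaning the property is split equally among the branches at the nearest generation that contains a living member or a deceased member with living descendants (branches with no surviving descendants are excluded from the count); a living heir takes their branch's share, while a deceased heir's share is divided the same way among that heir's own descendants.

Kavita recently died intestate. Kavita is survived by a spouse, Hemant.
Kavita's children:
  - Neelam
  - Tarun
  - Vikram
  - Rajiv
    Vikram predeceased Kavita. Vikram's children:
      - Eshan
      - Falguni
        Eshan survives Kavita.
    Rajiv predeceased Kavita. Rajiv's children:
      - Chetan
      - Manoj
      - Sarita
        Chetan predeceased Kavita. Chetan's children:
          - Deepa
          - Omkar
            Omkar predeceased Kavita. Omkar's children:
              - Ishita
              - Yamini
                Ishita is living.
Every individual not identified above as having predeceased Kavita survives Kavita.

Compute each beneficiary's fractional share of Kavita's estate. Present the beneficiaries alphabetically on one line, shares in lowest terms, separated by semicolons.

Hemant, as surviving spouse, takes 1/2.
The remaining 1/2 passes to Kavita's descendants per stirpes.
The 1/2 is divided into 4 equal shares of 1/8 among Neelam, Tarun, Vikram, Rajiv.
Neelam is living and takes 1/8.
Tarun is living and takes 1/8.
Vikram predeceased; the 1/8 allotted to Vikram's branch passes to Vikram's issue by representation.
The 1/8 is divided into 2 equal shares of 1/16 among Eshan, Falguni.
Eshan is living and takes 1/16.
Falguni is living and takes 1/16.
Rajiv predeceased; the 1/8 allotted to Rajiv's branch passes to Rajiv's issue by representation.
The 1/8 is divided into 3 equal shares of 1/24 among Chetan, Manoj, Sarita.
Chetan predeceased; the 1/24 allotted to Chetan's branch passes to Chetan's issue by representation.
The 1/24 is divided into 2 equal shares of 1/48 among Deepa, Omkar.
Deepa is living and takes 1/48.
Omkar predeceased; the 1/48 allotted to Omkar's branch passes to Omkar's issue by representation.
The 1/48 is divided into 2 equal shares of 1/96 among Ishita, Yamini.
Ishita is living and takes 1/96.
Yamini is living and takes 1/96.
Manoj is living and takes 1/24.
Sarita is living and takes 1/24.

Deepa 1/48; Eshan 1/16; Falguni 1/16; Hemant 1/2; Ishita 1/96; Manoj 1/24; Neelam 1/8; Sarita 1/24; Tarun 1/8; Yamini 1/96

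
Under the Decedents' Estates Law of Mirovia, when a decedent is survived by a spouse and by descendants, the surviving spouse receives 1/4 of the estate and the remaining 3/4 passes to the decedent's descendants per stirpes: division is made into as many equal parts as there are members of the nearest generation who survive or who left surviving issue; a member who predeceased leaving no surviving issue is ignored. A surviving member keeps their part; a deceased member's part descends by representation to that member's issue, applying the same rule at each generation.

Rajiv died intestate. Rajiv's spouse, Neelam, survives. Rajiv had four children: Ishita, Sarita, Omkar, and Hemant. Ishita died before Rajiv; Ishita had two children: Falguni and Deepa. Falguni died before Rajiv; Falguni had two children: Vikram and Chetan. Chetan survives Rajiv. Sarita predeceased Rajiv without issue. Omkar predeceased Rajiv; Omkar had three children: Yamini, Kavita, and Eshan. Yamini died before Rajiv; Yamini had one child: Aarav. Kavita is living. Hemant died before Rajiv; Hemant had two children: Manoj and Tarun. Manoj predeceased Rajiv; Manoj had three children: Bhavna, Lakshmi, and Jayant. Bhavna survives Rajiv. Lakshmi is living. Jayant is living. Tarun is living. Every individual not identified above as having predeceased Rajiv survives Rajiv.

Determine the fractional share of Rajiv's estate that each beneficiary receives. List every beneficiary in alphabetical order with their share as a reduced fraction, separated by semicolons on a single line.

Neelam, as surviving spouse, takes 1/4.
The remaining 3/4 passes to Rajiv's descendants per stirpes.
Sarita left no surviving issue, so that branch lapses and is disregarded.
The 3/4 is divided into 3 equal shares of 1/4 among Ishita, Omkar, Hemant.
Ishita predeceased; the 1/4 allotted to Ishita's branch passes to Ishita's issue by representation.
The 1/4 is divided into 2 equal shares of 1/8 among Falguni, Deepa.
Falguni predeceased; the 1/8 allotted to Falguni's branch passes to Falguni's issue by representation.
The 1/8 is divided into 2 equal shares of 1/16 among Vikram, Chetan.
Vikram is living and takes 1/16.
Chetan is living and takes 1/16.
Deepa is living and takes 1/8.
Omkar predeceased; the 1/4 allotted to Omkar's branch passes to Omkar's issue by representation.
The 1/4 is divided into 3 equal shares of 1/12 among Yamini, Kavita, Eshan.
Yamini predeceased; the 1/12 allotted to Yamini's branch passes to Yamini's issue by representation.
Aarav is the sole taker at this level and receives the full 1/12.
Kavita is living and takes 1/12.
Eshan is living and takes 1/12.
Hemant predeceased; the 1/4 allotted to Hemant's branch passes to Hemant's issue by representation.
The 1/4 is divided into 2 equal shares of 1/8 among Manoj, Tarun.
Manoj predeceased; the 1/8 allotted to Manoj's branch passes to Manoj's issue by representation.
The 1/8 is divided into 3 equal shares of 1/24 among Bhavna, Lakshmi, Jayant.
Bhavna is living and takes 1/24.
Lakshmi is living and takes 1/24.
Jayant is living and takes 1/24.
Tarun is living and takes 1/8.

Aarav 1/12; Bhavna 1/24; Chetan 1/16; Deepa 1/8; Eshan 1/12; Jayant 1/24; Kavita 1/12; Lakshmi 1/24; Neelam 1/4; Tarun 1/8; Vikram 1/16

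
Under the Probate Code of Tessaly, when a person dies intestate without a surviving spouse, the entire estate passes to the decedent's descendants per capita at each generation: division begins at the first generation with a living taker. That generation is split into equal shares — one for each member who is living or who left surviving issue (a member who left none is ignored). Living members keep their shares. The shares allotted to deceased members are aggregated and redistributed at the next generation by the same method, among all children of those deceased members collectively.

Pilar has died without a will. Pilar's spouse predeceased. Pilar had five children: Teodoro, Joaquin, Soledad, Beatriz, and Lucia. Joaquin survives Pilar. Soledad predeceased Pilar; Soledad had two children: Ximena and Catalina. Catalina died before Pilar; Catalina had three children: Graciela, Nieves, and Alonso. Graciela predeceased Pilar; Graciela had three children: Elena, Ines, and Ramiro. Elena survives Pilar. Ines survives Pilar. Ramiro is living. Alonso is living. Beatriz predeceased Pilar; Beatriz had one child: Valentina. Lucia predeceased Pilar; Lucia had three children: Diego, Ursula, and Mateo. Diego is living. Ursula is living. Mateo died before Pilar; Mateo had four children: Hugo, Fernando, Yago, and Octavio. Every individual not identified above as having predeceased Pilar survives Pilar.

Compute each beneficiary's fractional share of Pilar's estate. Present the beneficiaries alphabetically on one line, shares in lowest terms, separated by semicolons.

There is no surviving spouse, so the entire estate passes to Pilar's descendants per capita at each generation.
At generation 1 (Teodoro, Joaquin, Soledad, Beatriz, Lucia) there are 5 shares of (1)/5 = 1/5 each.
Living: Teodoro and Joaquin — each takes 1/5.
Deceased: Soledad, Beatriz, and Lucia. Their combined 3/5 is pooled and carried to generation 2.
At generation 2 (Ximena, Catalina, Valentina, Diego, Ursula, Mateo) there are 6 shares of (3/5)/6 = 1/10 each.
Living: Ximena, Valentina, Diego, and Ursula — each takes 1/10.
Deceased: Catalina and Mateo. Their combined 1/5 is pooled and carried to generation 3.
At generation 3 (Graciela, Nieves, Alonso, Hugo, Fernando, Yago, Octavio) there are 7 shares of (1/5)/7 = 1/35 each.
Living: Nieves, Alonso, Hugo, Fernando, Yago, and Octavio — each takes 1/35.
Deceased: Graciela. That 1/35 share is carried to generation 4.
At generation 4 (Elena, Ines, Ramiro) there are 3 shares of (1/35)/3 = 1/105 each.
Living: Elena, Ines, and Ramiro — each takes 1/105.

Alonso 1/35; Diego 1/10; Elena 1/105; Fernando 1/35; Hugo 1/35; Ines 1/105; Joaquin 1/5; Nieves 1/35; Octavio 1/35; Ramiro 1/105; Teodoro 1/5; Ursula 1/10; Valentina 1/10; Ximena 1/10; Yago 1/35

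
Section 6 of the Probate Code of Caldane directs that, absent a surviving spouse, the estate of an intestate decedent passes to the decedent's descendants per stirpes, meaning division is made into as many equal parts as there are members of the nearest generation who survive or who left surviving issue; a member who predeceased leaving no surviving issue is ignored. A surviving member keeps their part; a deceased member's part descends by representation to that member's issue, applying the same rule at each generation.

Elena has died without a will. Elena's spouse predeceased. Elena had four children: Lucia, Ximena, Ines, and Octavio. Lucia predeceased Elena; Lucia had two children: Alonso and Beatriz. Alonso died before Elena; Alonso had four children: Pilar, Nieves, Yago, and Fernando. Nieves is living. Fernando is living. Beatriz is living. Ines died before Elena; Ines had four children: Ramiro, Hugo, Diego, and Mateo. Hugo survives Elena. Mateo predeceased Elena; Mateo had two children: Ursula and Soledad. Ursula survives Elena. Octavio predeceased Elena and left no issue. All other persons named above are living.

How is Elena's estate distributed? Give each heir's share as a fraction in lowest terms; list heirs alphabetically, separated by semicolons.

Beatriz 1/6; Diego 1/12; Fernando 1/24; Hugo 1/12; Nieves 1/24; Pilar 1/24; Ramiro 1/12; Soledad 1/24; Ursula 1/24; Ximena 1/3; Yago 1/24

There is no surviving spouse, so the entire estate passes to Elena's descendants per stirpes.
Octavio left no surviving issue, so that branch lapses and is disregarded.
The estate is divided into 3 equal shares of 1/3 among Lucia, Ximena, Ines.
Lucia predeceased; the 1/3 allotted to Lucia's branch passes to Lucia's issue by representation.
The 1/3 is divided into 2 equal shares of 1/6 among Alonso, Beatriz.
Alonso predeceased; the 1/6 allotted to Alonso's branch passes to Alonso's issue by representation.
The 1/6 is divided into 4 equal shares of 1/24 among Pilar, Nieves, Yago, Fernando.
Pilar is living and takes 1/24.
Nieves is living and takes 1/24.
Yago is living and takes 1/24.
Fernando is living and takes 1/24.
Beatriz is living and takes 1/6.
Ximena is living and takes 1/3.
Ines predeceased; the 1/3 allotted to Ines's branch passes to Ines's issue by representation.
The 1/3 is divided into 4 equal shares of 1/12 among Ramiro, Hugo, Diego, Mateo.
Ramiro is living and takes 1/12.
Hugo is living and takes 1/12.
Diego is living and takes 1/12.
Mateo predeceased; the 1/12 allotted to Mateo's branch passes to Mateo's issue by representation.
The 1/12 is divided into 2 equal shares of 1/24 among Ursula, Soledad.
Ursula is living and takes 1/24.
Soledad is living and takes 1/24.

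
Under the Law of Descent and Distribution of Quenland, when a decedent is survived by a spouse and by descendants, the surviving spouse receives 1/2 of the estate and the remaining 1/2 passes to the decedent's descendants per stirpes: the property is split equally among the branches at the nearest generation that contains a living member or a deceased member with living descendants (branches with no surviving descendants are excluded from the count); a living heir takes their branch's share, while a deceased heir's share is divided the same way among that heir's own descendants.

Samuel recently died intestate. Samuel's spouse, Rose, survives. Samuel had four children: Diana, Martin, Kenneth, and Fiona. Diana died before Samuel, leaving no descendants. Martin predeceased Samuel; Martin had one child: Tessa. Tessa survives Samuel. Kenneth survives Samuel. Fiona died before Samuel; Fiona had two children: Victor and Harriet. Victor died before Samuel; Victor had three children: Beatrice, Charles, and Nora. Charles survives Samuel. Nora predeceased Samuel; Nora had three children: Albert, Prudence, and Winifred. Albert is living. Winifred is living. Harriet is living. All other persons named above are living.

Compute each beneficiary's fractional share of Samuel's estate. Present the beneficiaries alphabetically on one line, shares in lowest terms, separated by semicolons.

Rose, as surviving spouse, takes 1/2.
The remaining 1/2 passes to Samuel's descendants per stirpes.
Diana left no surviving issue, so that branch lapses and is disregarded.
The 1/2 is divided into 3 equal shares of 1/6 among Martin, Kenneth, Fiona.
Martin predeceased; the 1/6 allotted to Martin's branch passes to Martin's issue by representation.
Tessa is the sole taker at this level and receives the full 1/6.
Kenneth is living and takes 1/6.
Fiona predeceased; the 1/6 allotted to Fiona's branch passes to Fiona's issue by representation.
The 1/6 is divided into 2 equal shares of 1/12 among Victor, Harriet.
Victor predeceased; the 1/12 allotted to Victor's branch passes to Victor's issue by representation.
The 1/12 is divided into 3 equal shares of 1/36 among Beatrice, Charles, Nora.
Beatrice is living and takes 1/36.
Charles is living and takes 1/36.
Nora predeceased; the 1/36 allotted to Nora's branch passes to Nora's issue by representation.
The 1/36 is divided into 3 equal shares of 1/108 among Albert, Prudence, Winifred.
Albert is living and takes 1/108.
Prudence is living and takes 1/108.
Winifred is living and takes 1/108.
Harriet is living and takes 1/12.

Albert 1/108; Beatrice 1/36; Charles 1/36; Harriet 1/12; Kenneth 1/6; Prudence 1/108; Rose 1/2; Tessa 1/6; Winifred 1/108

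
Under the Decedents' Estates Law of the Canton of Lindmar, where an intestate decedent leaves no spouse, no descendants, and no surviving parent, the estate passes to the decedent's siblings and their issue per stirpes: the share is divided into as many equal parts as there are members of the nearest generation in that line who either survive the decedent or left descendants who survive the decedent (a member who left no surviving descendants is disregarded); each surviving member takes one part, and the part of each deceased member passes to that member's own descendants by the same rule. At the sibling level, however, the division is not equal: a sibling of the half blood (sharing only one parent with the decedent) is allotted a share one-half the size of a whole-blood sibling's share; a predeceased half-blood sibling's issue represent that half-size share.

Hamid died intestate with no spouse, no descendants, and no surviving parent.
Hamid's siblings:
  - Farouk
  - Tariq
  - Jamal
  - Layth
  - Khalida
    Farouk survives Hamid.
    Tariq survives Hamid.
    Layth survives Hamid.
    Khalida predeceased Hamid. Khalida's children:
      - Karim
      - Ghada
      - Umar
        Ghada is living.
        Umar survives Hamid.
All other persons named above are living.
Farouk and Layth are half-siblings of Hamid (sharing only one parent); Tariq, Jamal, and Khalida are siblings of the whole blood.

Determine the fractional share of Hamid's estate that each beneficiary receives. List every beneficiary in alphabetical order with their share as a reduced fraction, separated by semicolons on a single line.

No spouse, descendants, or parent survives, so the estate passes to Hamid's siblings per stirpes.
Half-blood siblings count for one-half the weight of whole-blood siblings at the initial division.
Dividing 1 in proportion to weights (total weight 4): Farouk (weight 1/2) → 1/8; Tariq (weight 1) → 1/4; Jamal (weight 1) → 1/4; Layth (weight 1/2) → 1/8; Khalida (weight 1) → 1/4.
Farouk is living and takes 1/8.
Tariq is living and takes 1/4.
Jamal is living and takes 1/4.
Layth is living and takes 1/8.
Khalida predeceased; the 1/4 allotted to Khalida's branch passes to Khalida's issue by representation.
The 1/4 is divided into 3 equal shares of 1/12 among Karim, Ghada, Umar.
Karim is living and takes 1/12.
Ghada is living and takes 1/12.
Umar is living and takes 1/12.

Farouk 1/8; Ghada 1/12; Jamal 1/4; Karim 1/12; Layth 1/8; Tariq 1/4; Umar 1/12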